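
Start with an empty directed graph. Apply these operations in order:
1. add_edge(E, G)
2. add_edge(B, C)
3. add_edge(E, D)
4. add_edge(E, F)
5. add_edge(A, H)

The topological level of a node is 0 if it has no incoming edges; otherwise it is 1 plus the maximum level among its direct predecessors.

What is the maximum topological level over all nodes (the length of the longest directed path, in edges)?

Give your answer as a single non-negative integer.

Op 1: add_edge(E, G). Edges now: 1
Op 2: add_edge(B, C). Edges now: 2
Op 3: add_edge(E, D). Edges now: 3
Op 4: add_edge(E, F). Edges now: 4
Op 5: add_edge(A, H). Edges now: 5
Compute levels (Kahn BFS):
  sources (in-degree 0): A, B, E
  process A: level=0
    A->H: in-degree(H)=0, level(H)=1, enqueue
  process B: level=0
    B->C: in-degree(C)=0, level(C)=1, enqueue
  process E: level=0
    E->D: in-degree(D)=0, level(D)=1, enqueue
    E->F: in-degree(F)=0, level(F)=1, enqueue
    E->G: in-degree(G)=0, level(G)=1, enqueue
  process H: level=1
  process C: level=1
  process D: level=1
  process F: level=1
  process G: level=1
All levels: A:0, B:0, C:1, D:1, E:0, F:1, G:1, H:1
max level = 1

Answer: 1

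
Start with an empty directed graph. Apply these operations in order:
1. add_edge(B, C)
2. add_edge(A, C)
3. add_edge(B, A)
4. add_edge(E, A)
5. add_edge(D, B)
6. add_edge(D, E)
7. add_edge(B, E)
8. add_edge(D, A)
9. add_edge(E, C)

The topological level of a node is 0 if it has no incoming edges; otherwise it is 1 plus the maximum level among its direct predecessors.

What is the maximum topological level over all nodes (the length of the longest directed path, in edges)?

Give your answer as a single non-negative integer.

Op 1: add_edge(B, C). Edges now: 1
Op 2: add_edge(A, C). Edges now: 2
Op 3: add_edge(B, A). Edges now: 3
Op 4: add_edge(E, A). Edges now: 4
Op 5: add_edge(D, B). Edges now: 5
Op 6: add_edge(D, E). Edges now: 6
Op 7: add_edge(B, E). Edges now: 7
Op 8: add_edge(D, A). Edges now: 8
Op 9: add_edge(E, C). Edges now: 9
Compute levels (Kahn BFS):
  sources (in-degree 0): D
  process D: level=0
    D->A: in-degree(A)=2, level(A)>=1
    D->B: in-degree(B)=0, level(B)=1, enqueue
    D->E: in-degree(E)=1, level(E)>=1
  process B: level=1
    B->A: in-degree(A)=1, level(A)>=2
    B->C: in-degree(C)=2, level(C)>=2
    B->E: in-degree(E)=0, level(E)=2, enqueue
  process E: level=2
    E->A: in-degree(A)=0, level(A)=3, enqueue
    E->C: in-degree(C)=1, level(C)>=3
  process A: level=3
    A->C: in-degree(C)=0, level(C)=4, enqueue
  process C: level=4
All levels: A:3, B:1, C:4, D:0, E:2
max level = 4

Answer: 4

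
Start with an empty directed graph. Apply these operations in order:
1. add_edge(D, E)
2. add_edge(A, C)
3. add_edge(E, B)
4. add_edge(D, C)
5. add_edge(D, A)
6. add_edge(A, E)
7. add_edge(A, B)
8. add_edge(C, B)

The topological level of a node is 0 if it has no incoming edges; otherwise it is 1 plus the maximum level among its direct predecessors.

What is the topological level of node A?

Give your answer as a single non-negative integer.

Answer: 1

Derivation:
Op 1: add_edge(D, E). Edges now: 1
Op 2: add_edge(A, C). Edges now: 2
Op 3: add_edge(E, B). Edges now: 3
Op 4: add_edge(D, C). Edges now: 4
Op 5: add_edge(D, A). Edges now: 5
Op 6: add_edge(A, E). Edges now: 6
Op 7: add_edge(A, B). Edges now: 7
Op 8: add_edge(C, B). Edges now: 8
Compute levels (Kahn BFS):
  sources (in-degree 0): D
  process D: level=0
    D->A: in-degree(A)=0, level(A)=1, enqueue
    D->C: in-degree(C)=1, level(C)>=1
    D->E: in-degree(E)=1, level(E)>=1
  process A: level=1
    A->B: in-degree(B)=2, level(B)>=2
    A->C: in-degree(C)=0, level(C)=2, enqueue
    A->E: in-degree(E)=0, level(E)=2, enqueue
  process C: level=2
    C->B: in-degree(B)=1, level(B)>=3
  process E: level=2
    E->B: in-degree(B)=0, level(B)=3, enqueue
  process B: level=3
All levels: A:1, B:3, C:2, D:0, E:2
level(A) = 1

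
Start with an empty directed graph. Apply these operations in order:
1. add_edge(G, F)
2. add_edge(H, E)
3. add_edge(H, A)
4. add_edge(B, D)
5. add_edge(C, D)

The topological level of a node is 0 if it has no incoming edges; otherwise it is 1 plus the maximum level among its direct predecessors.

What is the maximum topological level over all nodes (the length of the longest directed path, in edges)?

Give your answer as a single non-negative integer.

Answer: 1

Derivation:
Op 1: add_edge(G, F). Edges now: 1
Op 2: add_edge(H, E). Edges now: 2
Op 3: add_edge(H, A). Edges now: 3
Op 4: add_edge(B, D). Edges now: 4
Op 5: add_edge(C, D). Edges now: 5
Compute levels (Kahn BFS):
  sources (in-degree 0): B, C, G, H
  process B: level=0
    B->D: in-degree(D)=1, level(D)>=1
  process C: level=0
    C->D: in-degree(D)=0, level(D)=1, enqueue
  process G: level=0
    G->F: in-degree(F)=0, level(F)=1, enqueue
  process H: level=0
    H->A: in-degree(A)=0, level(A)=1, enqueue
    H->E: in-degree(E)=0, level(E)=1, enqueue
  process D: level=1
  process F: level=1
  process A: level=1
  process E: level=1
All levels: A:1, B:0, C:0, D:1, E:1, F:1, G:0, H:0
max level = 1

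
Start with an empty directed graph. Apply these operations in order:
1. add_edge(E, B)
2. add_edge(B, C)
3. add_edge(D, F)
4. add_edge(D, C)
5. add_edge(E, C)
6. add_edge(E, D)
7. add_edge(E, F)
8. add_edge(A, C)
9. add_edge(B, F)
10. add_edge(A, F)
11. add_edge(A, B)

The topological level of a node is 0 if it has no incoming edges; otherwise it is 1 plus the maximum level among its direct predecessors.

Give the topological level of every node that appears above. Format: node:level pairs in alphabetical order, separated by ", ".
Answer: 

Op 1: add_edge(E, B). Edges now: 1
Op 2: add_edge(B, C). Edges now: 2
Op 3: add_edge(D, F). Edges now: 3
Op 4: add_edge(D, C). Edges now: 4
Op 5: add_edge(E, C). Edges now: 5
Op 6: add_edge(E, D). Edges now: 6
Op 7: add_edge(E, F). Edges now: 7
Op 8: add_edge(A, C). Edges now: 8
Op 9: add_edge(B, F). Edges now: 9
Op 10: add_edge(A, F). Edges now: 10
Op 11: add_edge(A, B). Edges now: 11
Compute levels (Kahn BFS):
  sources (in-degree 0): A, E
  process A: level=0
    A->B: in-degree(B)=1, level(B)>=1
    A->C: in-degree(C)=3, level(C)>=1
    A->F: in-degree(F)=3, level(F)>=1
  process E: level=0
    E->B: in-degree(B)=0, level(B)=1, enqueue
    E->C: in-degree(C)=2, level(C)>=1
    E->D: in-degree(D)=0, level(D)=1, enqueue
    E->F: in-degree(F)=2, level(F)>=1
  process B: level=1
    B->C: in-degree(C)=1, level(C)>=2
    B->F: in-degree(F)=1, level(F)>=2
  process D: level=1
    D->C: in-degree(C)=0, level(C)=2, enqueue
    D->F: in-degree(F)=0, level(F)=2, enqueue
  process C: level=2
  process F: level=2
All levels: A:0, B:1, C:2, D:1, E:0, F:2

Answer: A:0, B:1, C:2, D:1, E:0, F:2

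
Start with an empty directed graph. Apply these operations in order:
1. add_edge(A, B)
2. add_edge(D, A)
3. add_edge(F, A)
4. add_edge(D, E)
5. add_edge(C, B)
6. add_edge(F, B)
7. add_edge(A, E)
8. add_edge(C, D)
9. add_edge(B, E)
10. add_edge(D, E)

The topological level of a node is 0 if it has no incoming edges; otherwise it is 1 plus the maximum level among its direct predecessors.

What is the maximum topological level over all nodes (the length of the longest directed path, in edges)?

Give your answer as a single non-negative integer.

Op 1: add_edge(A, B). Edges now: 1
Op 2: add_edge(D, A). Edges now: 2
Op 3: add_edge(F, A). Edges now: 3
Op 4: add_edge(D, E). Edges now: 4
Op 5: add_edge(C, B). Edges now: 5
Op 6: add_edge(F, B). Edges now: 6
Op 7: add_edge(A, E). Edges now: 7
Op 8: add_edge(C, D). Edges now: 8
Op 9: add_edge(B, E). Edges now: 9
Op 10: add_edge(D, E) (duplicate, no change). Edges now: 9
Compute levels (Kahn BFS):
  sources (in-degree 0): C, F
  process C: level=0
    C->B: in-degree(B)=2, level(B)>=1
    C->D: in-degree(D)=0, level(D)=1, enqueue
  process F: level=0
    F->A: in-degree(A)=1, level(A)>=1
    F->B: in-degree(B)=1, level(B)>=1
  process D: level=1
    D->A: in-degree(A)=0, level(A)=2, enqueue
    D->E: in-degree(E)=2, level(E)>=2
  process A: level=2
    A->B: in-degree(B)=0, level(B)=3, enqueue
    A->E: in-degree(E)=1, level(E)>=3
  process B: level=3
    B->E: in-degree(E)=0, level(E)=4, enqueue
  process E: level=4
All levels: A:2, B:3, C:0, D:1, E:4, F:0
max level = 4

Answer: 4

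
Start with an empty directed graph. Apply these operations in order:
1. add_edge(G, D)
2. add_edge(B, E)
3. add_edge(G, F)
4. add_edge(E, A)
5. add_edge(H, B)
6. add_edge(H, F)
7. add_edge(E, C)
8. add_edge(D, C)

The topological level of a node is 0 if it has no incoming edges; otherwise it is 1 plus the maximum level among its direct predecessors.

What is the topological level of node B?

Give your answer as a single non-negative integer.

Answer: 1

Derivation:
Op 1: add_edge(G, D). Edges now: 1
Op 2: add_edge(B, E). Edges now: 2
Op 3: add_edge(G, F). Edges now: 3
Op 4: add_edge(E, A). Edges now: 4
Op 5: add_edge(H, B). Edges now: 5
Op 6: add_edge(H, F). Edges now: 6
Op 7: add_edge(E, C). Edges now: 7
Op 8: add_edge(D, C). Edges now: 8
Compute levels (Kahn BFS):
  sources (in-degree 0): G, H
  process G: level=0
    G->D: in-degree(D)=0, level(D)=1, enqueue
    G->F: in-degree(F)=1, level(F)>=1
  process H: level=0
    H->B: in-degree(B)=0, level(B)=1, enqueue
    H->F: in-degree(F)=0, level(F)=1, enqueue
  process D: level=1
    D->C: in-degree(C)=1, level(C)>=2
  process B: level=1
    B->E: in-degree(E)=0, level(E)=2, enqueue
  process F: level=1
  process E: level=2
    E->A: in-degree(A)=0, level(A)=3, enqueue
    E->C: in-degree(C)=0, level(C)=3, enqueue
  process A: level=3
  process C: level=3
All levels: A:3, B:1, C:3, D:1, E:2, F:1, G:0, H:0
level(B) = 1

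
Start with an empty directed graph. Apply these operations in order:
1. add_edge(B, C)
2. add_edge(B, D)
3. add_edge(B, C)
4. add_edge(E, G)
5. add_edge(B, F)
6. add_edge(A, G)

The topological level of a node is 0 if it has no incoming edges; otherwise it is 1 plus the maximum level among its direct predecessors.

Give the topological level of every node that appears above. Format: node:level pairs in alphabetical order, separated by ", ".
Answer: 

Answer: A:0, B:0, C:1, D:1, E:0, F:1, G:1

Derivation:
Op 1: add_edge(B, C). Edges now: 1
Op 2: add_edge(B, D). Edges now: 2
Op 3: add_edge(B, C) (duplicate, no change). Edges now: 2
Op 4: add_edge(E, G). Edges now: 3
Op 5: add_edge(B, F). Edges now: 4
Op 6: add_edge(A, G). Edges now: 5
Compute levels (Kahn BFS):
  sources (in-degree 0): A, B, E
  process A: level=0
    A->G: in-degree(G)=1, level(G)>=1
  process B: level=0
    B->C: in-degree(C)=0, level(C)=1, enqueue
    B->D: in-degree(D)=0, level(D)=1, enqueue
    B->F: in-degree(F)=0, level(F)=1, enqueue
  process E: level=0
    E->G: in-degree(G)=0, level(G)=1, enqueue
  process C: level=1
  process D: level=1
  process F: level=1
  process G: level=1
All levels: A:0, B:0, C:1, D:1, E:0, F:1, G:1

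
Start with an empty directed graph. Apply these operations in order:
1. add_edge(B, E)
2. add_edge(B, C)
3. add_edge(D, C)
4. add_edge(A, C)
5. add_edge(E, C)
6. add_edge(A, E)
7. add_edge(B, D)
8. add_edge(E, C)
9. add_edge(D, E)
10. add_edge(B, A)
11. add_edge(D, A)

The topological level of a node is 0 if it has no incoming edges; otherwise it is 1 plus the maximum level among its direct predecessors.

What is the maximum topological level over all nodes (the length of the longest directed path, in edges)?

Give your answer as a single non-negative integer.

Answer: 4

Derivation:
Op 1: add_edge(B, E). Edges now: 1
Op 2: add_edge(B, C). Edges now: 2
Op 3: add_edge(D, C). Edges now: 3
Op 4: add_edge(A, C). Edges now: 4
Op 5: add_edge(E, C). Edges now: 5
Op 6: add_edge(A, E). Edges now: 6
Op 7: add_edge(B, D). Edges now: 7
Op 8: add_edge(E, C) (duplicate, no change). Edges now: 7
Op 9: add_edge(D, E). Edges now: 8
Op 10: add_edge(B, A). Edges now: 9
Op 11: add_edge(D, A). Edges now: 10
Compute levels (Kahn BFS):
  sources (in-degree 0): B
  process B: level=0
    B->A: in-degree(A)=1, level(A)>=1
    B->C: in-degree(C)=3, level(C)>=1
    B->D: in-degree(D)=0, level(D)=1, enqueue
    B->E: in-degree(E)=2, level(E)>=1
  process D: level=1
    D->A: in-degree(A)=0, level(A)=2, enqueue
    D->C: in-degree(C)=2, level(C)>=2
    D->E: in-degree(E)=1, level(E)>=2
  process A: level=2
    A->C: in-degree(C)=1, level(C)>=3
    A->E: in-degree(E)=0, level(E)=3, enqueue
  process E: level=3
    E->C: in-degree(C)=0, level(C)=4, enqueue
  process C: level=4
All levels: A:2, B:0, C:4, D:1, E:3
max level = 4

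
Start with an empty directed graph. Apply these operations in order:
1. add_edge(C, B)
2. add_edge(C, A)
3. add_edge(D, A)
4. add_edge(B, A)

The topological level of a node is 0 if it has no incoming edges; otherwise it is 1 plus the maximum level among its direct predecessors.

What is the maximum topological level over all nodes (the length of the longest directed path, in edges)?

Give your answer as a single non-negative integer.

Op 1: add_edge(C, B). Edges now: 1
Op 2: add_edge(C, A). Edges now: 2
Op 3: add_edge(D, A). Edges now: 3
Op 4: add_edge(B, A). Edges now: 4
Compute levels (Kahn BFS):
  sources (in-degree 0): C, D
  process C: level=0
    C->A: in-degree(A)=2, level(A)>=1
    C->B: in-degree(B)=0, level(B)=1, enqueue
  process D: level=0
    D->A: in-degree(A)=1, level(A)>=1
  process B: level=1
    B->A: in-degree(A)=0, level(A)=2, enqueue
  process A: level=2
All levels: A:2, B:1, C:0, D:0
max level = 2

Answer: 2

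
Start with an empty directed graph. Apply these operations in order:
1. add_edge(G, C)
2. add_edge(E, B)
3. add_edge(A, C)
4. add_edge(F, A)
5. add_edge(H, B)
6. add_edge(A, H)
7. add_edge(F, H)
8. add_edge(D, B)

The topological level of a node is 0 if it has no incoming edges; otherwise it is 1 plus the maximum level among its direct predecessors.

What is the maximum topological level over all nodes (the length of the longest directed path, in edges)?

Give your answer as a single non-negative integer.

Op 1: add_edge(G, C). Edges now: 1
Op 2: add_edge(E, B). Edges now: 2
Op 3: add_edge(A, C). Edges now: 3
Op 4: add_edge(F, A). Edges now: 4
Op 5: add_edge(H, B). Edges now: 5
Op 6: add_edge(A, H). Edges now: 6
Op 7: add_edge(F, H). Edges now: 7
Op 8: add_edge(D, B). Edges now: 8
Compute levels (Kahn BFS):
  sources (in-degree 0): D, E, F, G
  process D: level=0
    D->B: in-degree(B)=2, level(B)>=1
  process E: level=0
    E->B: in-degree(B)=1, level(B)>=1
  process F: level=0
    F->A: in-degree(A)=0, level(A)=1, enqueue
    F->H: in-degree(H)=1, level(H)>=1
  process G: level=0
    G->C: in-degree(C)=1, level(C)>=1
  process A: level=1
    A->C: in-degree(C)=0, level(C)=2, enqueue
    A->H: in-degree(H)=0, level(H)=2, enqueue
  process C: level=2
  process H: level=2
    H->B: in-degree(B)=0, level(B)=3, enqueue
  process B: level=3
All levels: A:1, B:3, C:2, D:0, E:0, F:0, G:0, H:2
max level = 3

Answer: 3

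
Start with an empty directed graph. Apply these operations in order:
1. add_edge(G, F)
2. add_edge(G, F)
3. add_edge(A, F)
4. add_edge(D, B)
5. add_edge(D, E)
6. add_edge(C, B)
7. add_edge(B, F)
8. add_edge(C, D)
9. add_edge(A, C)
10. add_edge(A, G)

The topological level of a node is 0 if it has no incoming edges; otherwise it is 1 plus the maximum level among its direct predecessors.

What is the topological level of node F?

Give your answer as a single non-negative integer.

Op 1: add_edge(G, F). Edges now: 1
Op 2: add_edge(G, F) (duplicate, no change). Edges now: 1
Op 3: add_edge(A, F). Edges now: 2
Op 4: add_edge(D, B). Edges now: 3
Op 5: add_edge(D, E). Edges now: 4
Op 6: add_edge(C, B). Edges now: 5
Op 7: add_edge(B, F). Edges now: 6
Op 8: add_edge(C, D). Edges now: 7
Op 9: add_edge(A, C). Edges now: 8
Op 10: add_edge(A, G). Edges now: 9
Compute levels (Kahn BFS):
  sources (in-degree 0): A
  process A: level=0
    A->C: in-degree(C)=0, level(C)=1, enqueue
    A->F: in-degree(F)=2, level(F)>=1
    A->G: in-degree(G)=0, level(G)=1, enqueue
  process C: level=1
    C->B: in-degree(B)=1, level(B)>=2
    C->D: in-degree(D)=0, level(D)=2, enqueue
  process G: level=1
    G->F: in-degree(F)=1, level(F)>=2
  process D: level=2
    D->B: in-degree(B)=0, level(B)=3, enqueue
    D->E: in-degree(E)=0, level(E)=3, enqueue
  process B: level=3
    B->F: in-degree(F)=0, level(F)=4, enqueue
  process E: level=3
  process F: level=4
All levels: A:0, B:3, C:1, D:2, E:3, F:4, G:1
level(F) = 4

Answer: 4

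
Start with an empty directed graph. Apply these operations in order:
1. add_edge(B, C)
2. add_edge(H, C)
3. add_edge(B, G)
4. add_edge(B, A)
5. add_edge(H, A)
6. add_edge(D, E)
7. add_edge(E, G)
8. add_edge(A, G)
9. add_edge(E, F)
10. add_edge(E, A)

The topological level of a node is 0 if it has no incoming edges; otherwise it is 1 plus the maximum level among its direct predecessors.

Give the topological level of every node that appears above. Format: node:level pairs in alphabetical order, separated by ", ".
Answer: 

Op 1: add_edge(B, C). Edges now: 1
Op 2: add_edge(H, C). Edges now: 2
Op 3: add_edge(B, G). Edges now: 3
Op 4: add_edge(B, A). Edges now: 4
Op 5: add_edge(H, A). Edges now: 5
Op 6: add_edge(D, E). Edges now: 6
Op 7: add_edge(E, G). Edges now: 7
Op 8: add_edge(A, G). Edges now: 8
Op 9: add_edge(E, F). Edges now: 9
Op 10: add_edge(E, A). Edges now: 10
Compute levels (Kahn BFS):
  sources (in-degree 0): B, D, H
  process B: level=0
    B->A: in-degree(A)=2, level(A)>=1
    B->C: in-degree(C)=1, level(C)>=1
    B->G: in-degree(G)=2, level(G)>=1
  process D: level=0
    D->E: in-degree(E)=0, level(E)=1, enqueue
  process H: level=0
    H->A: in-degree(A)=1, level(A)>=1
    H->C: in-degree(C)=0, level(C)=1, enqueue
  process E: level=1
    E->A: in-degree(A)=0, level(A)=2, enqueue
    E->F: in-degree(F)=0, level(F)=2, enqueue
    E->G: in-degree(G)=1, level(G)>=2
  process C: level=1
  process A: level=2
    A->G: in-degree(G)=0, level(G)=3, enqueue
  process F: level=2
  process G: level=3
All levels: A:2, B:0, C:1, D:0, E:1, F:2, G:3, H:0

Answer: A:2, B:0, C:1, D:0, E:1, F:2, G:3, H:0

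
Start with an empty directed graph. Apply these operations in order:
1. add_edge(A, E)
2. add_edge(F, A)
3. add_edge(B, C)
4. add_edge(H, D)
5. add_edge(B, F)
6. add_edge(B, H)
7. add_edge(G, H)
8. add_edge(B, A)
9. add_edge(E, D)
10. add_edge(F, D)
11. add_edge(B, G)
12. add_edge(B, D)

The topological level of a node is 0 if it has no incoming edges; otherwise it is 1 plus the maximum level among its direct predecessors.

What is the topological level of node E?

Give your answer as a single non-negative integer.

Op 1: add_edge(A, E). Edges now: 1
Op 2: add_edge(F, A). Edges now: 2
Op 3: add_edge(B, C). Edges now: 3
Op 4: add_edge(H, D). Edges now: 4
Op 5: add_edge(B, F). Edges now: 5
Op 6: add_edge(B, H). Edges now: 6
Op 7: add_edge(G, H). Edges now: 7
Op 8: add_edge(B, A). Edges now: 8
Op 9: add_edge(E, D). Edges now: 9
Op 10: add_edge(F, D). Edges now: 10
Op 11: add_edge(B, G). Edges now: 11
Op 12: add_edge(B, D). Edges now: 12
Compute levels (Kahn BFS):
  sources (in-degree 0): B
  process B: level=0
    B->A: in-degree(A)=1, level(A)>=1
    B->C: in-degree(C)=0, level(C)=1, enqueue
    B->D: in-degree(D)=3, level(D)>=1
    B->F: in-degree(F)=0, level(F)=1, enqueue
    B->G: in-degree(G)=0, level(G)=1, enqueue
    B->H: in-degree(H)=1, level(H)>=1
  process C: level=1
  process F: level=1
    F->A: in-degree(A)=0, level(A)=2, enqueue
    F->D: in-degree(D)=2, level(D)>=2
  process G: level=1
    G->H: in-degree(H)=0, level(H)=2, enqueue
  process A: level=2
    A->E: in-degree(E)=0, level(E)=3, enqueue
  process H: level=2
    H->D: in-degree(D)=1, level(D)>=3
  process E: level=3
    E->D: in-degree(D)=0, level(D)=4, enqueue
  process D: level=4
All levels: A:2, B:0, C:1, D:4, E:3, F:1, G:1, H:2
level(E) = 3

Answer: 3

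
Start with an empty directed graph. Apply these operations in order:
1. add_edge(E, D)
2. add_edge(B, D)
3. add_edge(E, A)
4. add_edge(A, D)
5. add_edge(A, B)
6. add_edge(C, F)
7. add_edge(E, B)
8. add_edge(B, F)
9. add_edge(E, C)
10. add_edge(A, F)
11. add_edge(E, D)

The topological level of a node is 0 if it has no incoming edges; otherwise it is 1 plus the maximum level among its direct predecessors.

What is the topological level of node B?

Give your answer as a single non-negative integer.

Op 1: add_edge(E, D). Edges now: 1
Op 2: add_edge(B, D). Edges now: 2
Op 3: add_edge(E, A). Edges now: 3
Op 4: add_edge(A, D). Edges now: 4
Op 5: add_edge(A, B). Edges now: 5
Op 6: add_edge(C, F). Edges now: 6
Op 7: add_edge(E, B). Edges now: 7
Op 8: add_edge(B, F). Edges now: 8
Op 9: add_edge(E, C). Edges now: 9
Op 10: add_edge(A, F). Edges now: 10
Op 11: add_edge(E, D) (duplicate, no change). Edges now: 10
Compute levels (Kahn BFS):
  sources (in-degree 0): E
  process E: level=0
    E->A: in-degree(A)=0, level(A)=1, enqueue
    E->B: in-degree(B)=1, level(B)>=1
    E->C: in-degree(C)=0, level(C)=1, enqueue
    E->D: in-degree(D)=2, level(D)>=1
  process A: level=1
    A->B: in-degree(B)=0, level(B)=2, enqueue
    A->D: in-degree(D)=1, level(D)>=2
    A->F: in-degree(F)=2, level(F)>=2
  process C: level=1
    C->F: in-degree(F)=1, level(F)>=2
  process B: level=2
    B->D: in-degree(D)=0, level(D)=3, enqueue
    B->F: in-degree(F)=0, level(F)=3, enqueue
  process D: level=3
  process F: level=3
All levels: A:1, B:2, C:1, D:3, E:0, F:3
level(B) = 2

Answer: 2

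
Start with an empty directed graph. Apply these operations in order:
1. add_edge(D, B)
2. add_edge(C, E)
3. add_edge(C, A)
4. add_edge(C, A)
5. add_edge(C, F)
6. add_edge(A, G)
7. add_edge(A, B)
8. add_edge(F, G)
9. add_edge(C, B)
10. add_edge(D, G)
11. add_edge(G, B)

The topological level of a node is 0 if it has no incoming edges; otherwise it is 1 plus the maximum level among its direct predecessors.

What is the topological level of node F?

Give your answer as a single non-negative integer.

Op 1: add_edge(D, B). Edges now: 1
Op 2: add_edge(C, E). Edges now: 2
Op 3: add_edge(C, A). Edges now: 3
Op 4: add_edge(C, A) (duplicate, no change). Edges now: 3
Op 5: add_edge(C, F). Edges now: 4
Op 6: add_edge(A, G). Edges now: 5
Op 7: add_edge(A, B). Edges now: 6
Op 8: add_edge(F, G). Edges now: 7
Op 9: add_edge(C, B). Edges now: 8
Op 10: add_edge(D, G). Edges now: 9
Op 11: add_edge(G, B). Edges now: 10
Compute levels (Kahn BFS):
  sources (in-degree 0): C, D
  process C: level=0
    C->A: in-degree(A)=0, level(A)=1, enqueue
    C->B: in-degree(B)=3, level(B)>=1
    C->E: in-degree(E)=0, level(E)=1, enqueue
    C->F: in-degree(F)=0, level(F)=1, enqueue
  process D: level=0
    D->B: in-degree(B)=2, level(B)>=1
    D->G: in-degree(G)=2, level(G)>=1
  process A: level=1
    A->B: in-degree(B)=1, level(B)>=2
    A->G: in-degree(G)=1, level(G)>=2
  process E: level=1
  process F: level=1
    F->G: in-degree(G)=0, level(G)=2, enqueue
  process G: level=2
    G->B: in-degree(B)=0, level(B)=3, enqueue
  process B: level=3
All levels: A:1, B:3, C:0, D:0, E:1, F:1, G:2
level(F) = 1

Answer: 1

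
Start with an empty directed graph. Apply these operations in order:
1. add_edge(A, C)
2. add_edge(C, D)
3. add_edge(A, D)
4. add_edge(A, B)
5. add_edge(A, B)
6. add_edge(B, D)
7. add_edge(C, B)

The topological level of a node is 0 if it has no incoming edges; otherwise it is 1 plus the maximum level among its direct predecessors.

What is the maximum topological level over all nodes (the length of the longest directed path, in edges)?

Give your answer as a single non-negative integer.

Op 1: add_edge(A, C). Edges now: 1
Op 2: add_edge(C, D). Edges now: 2
Op 3: add_edge(A, D). Edges now: 3
Op 4: add_edge(A, B). Edges now: 4
Op 5: add_edge(A, B) (duplicate, no change). Edges now: 4
Op 6: add_edge(B, D). Edges now: 5
Op 7: add_edge(C, B). Edges now: 6
Compute levels (Kahn BFS):
  sources (in-degree 0): A
  process A: level=0
    A->B: in-degree(B)=1, level(B)>=1
    A->C: in-degree(C)=0, level(C)=1, enqueue
    A->D: in-degree(D)=2, level(D)>=1
  process C: level=1
    C->B: in-degree(B)=0, level(B)=2, enqueue
    C->D: in-degree(D)=1, level(D)>=2
  process B: level=2
    B->D: in-degree(D)=0, level(D)=3, enqueue
  process D: level=3
All levels: A:0, B:2, C:1, D:3
max level = 3

Answer: 3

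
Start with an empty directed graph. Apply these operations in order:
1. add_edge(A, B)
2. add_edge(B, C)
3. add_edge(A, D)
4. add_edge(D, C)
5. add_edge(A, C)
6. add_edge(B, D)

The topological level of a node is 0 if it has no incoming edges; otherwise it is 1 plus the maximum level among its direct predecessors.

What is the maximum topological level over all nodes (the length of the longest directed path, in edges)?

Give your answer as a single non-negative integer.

Answer: 3

Derivation:
Op 1: add_edge(A, B). Edges now: 1
Op 2: add_edge(B, C). Edges now: 2
Op 3: add_edge(A, D). Edges now: 3
Op 4: add_edge(D, C). Edges now: 4
Op 5: add_edge(A, C). Edges now: 5
Op 6: add_edge(B, D). Edges now: 6
Compute levels (Kahn BFS):
  sources (in-degree 0): A
  process A: level=0
    A->B: in-degree(B)=0, level(B)=1, enqueue
    A->C: in-degree(C)=2, level(C)>=1
    A->D: in-degree(D)=1, level(D)>=1
  process B: level=1
    B->C: in-degree(C)=1, level(C)>=2
    B->D: in-degree(D)=0, level(D)=2, enqueue
  process D: level=2
    D->C: in-degree(C)=0, level(C)=3, enqueue
  process C: level=3
All levels: A:0, B:1, C:3, D:2
max level = 3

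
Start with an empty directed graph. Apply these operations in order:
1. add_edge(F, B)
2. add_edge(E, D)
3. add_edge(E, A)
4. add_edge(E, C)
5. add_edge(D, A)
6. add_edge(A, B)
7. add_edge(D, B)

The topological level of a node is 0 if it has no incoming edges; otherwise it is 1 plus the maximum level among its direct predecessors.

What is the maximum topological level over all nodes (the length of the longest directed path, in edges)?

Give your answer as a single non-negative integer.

Op 1: add_edge(F, B). Edges now: 1
Op 2: add_edge(E, D). Edges now: 2
Op 3: add_edge(E, A). Edges now: 3
Op 4: add_edge(E, C). Edges now: 4
Op 5: add_edge(D, A). Edges now: 5
Op 6: add_edge(A, B). Edges now: 6
Op 7: add_edge(D, B). Edges now: 7
Compute levels (Kahn BFS):
  sources (in-degree 0): E, F
  process E: level=0
    E->A: in-degree(A)=1, level(A)>=1
    E->C: in-degree(C)=0, level(C)=1, enqueue
    E->D: in-degree(D)=0, level(D)=1, enqueue
  process F: level=0
    F->B: in-degree(B)=2, level(B)>=1
  process C: level=1
  process D: level=1
    D->A: in-degree(A)=0, level(A)=2, enqueue
    D->B: in-degree(B)=1, level(B)>=2
  process A: level=2
    A->B: in-degree(B)=0, level(B)=3, enqueue
  process B: level=3
All levels: A:2, B:3, C:1, D:1, E:0, F:0
max level = 3

Answer: 3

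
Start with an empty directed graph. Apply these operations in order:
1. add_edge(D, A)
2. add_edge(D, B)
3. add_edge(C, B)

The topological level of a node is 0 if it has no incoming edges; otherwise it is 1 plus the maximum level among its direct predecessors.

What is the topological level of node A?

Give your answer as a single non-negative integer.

Answer: 1

Derivation:
Op 1: add_edge(D, A). Edges now: 1
Op 2: add_edge(D, B). Edges now: 2
Op 3: add_edge(C, B). Edges now: 3
Compute levels (Kahn BFS):
  sources (in-degree 0): C, D
  process C: level=0
    C->B: in-degree(B)=1, level(B)>=1
  process D: level=0
    D->A: in-degree(A)=0, level(A)=1, enqueue
    D->B: in-degree(B)=0, level(B)=1, enqueue
  process A: level=1
  process B: level=1
All levels: A:1, B:1, C:0, D:0
level(A) = 1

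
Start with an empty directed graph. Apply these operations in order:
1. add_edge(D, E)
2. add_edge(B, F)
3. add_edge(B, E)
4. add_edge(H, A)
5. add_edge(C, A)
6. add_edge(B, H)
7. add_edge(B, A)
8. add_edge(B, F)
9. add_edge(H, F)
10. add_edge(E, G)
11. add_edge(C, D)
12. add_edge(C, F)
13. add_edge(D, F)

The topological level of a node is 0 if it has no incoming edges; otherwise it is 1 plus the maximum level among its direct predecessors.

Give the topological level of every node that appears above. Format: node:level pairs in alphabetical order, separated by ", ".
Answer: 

Op 1: add_edge(D, E). Edges now: 1
Op 2: add_edge(B, F). Edges now: 2
Op 3: add_edge(B, E). Edges now: 3
Op 4: add_edge(H, A). Edges now: 4
Op 5: add_edge(C, A). Edges now: 5
Op 6: add_edge(B, H). Edges now: 6
Op 7: add_edge(B, A). Edges now: 7
Op 8: add_edge(B, F) (duplicate, no change). Edges now: 7
Op 9: add_edge(H, F). Edges now: 8
Op 10: add_edge(E, G). Edges now: 9
Op 11: add_edge(C, D). Edges now: 10
Op 12: add_edge(C, F). Edges now: 11
Op 13: add_edge(D, F). Edges now: 12
Compute levels (Kahn BFS):
  sources (in-degree 0): B, C
  process B: level=0
    B->A: in-degree(A)=2, level(A)>=1
    B->E: in-degree(E)=1, level(E)>=1
    B->F: in-degree(F)=3, level(F)>=1
    B->H: in-degree(H)=0, level(H)=1, enqueue
  process C: level=0
    C->A: in-degree(A)=1, level(A)>=1
    C->D: in-degree(D)=0, level(D)=1, enqueue
    C->F: in-degree(F)=2, level(F)>=1
  process H: level=1
    H->A: in-degree(A)=0, level(A)=2, enqueue
    H->F: in-degree(F)=1, level(F)>=2
  process D: level=1
    D->E: in-degree(E)=0, level(E)=2, enqueue
    D->F: in-degree(F)=0, level(F)=2, enqueue
  process A: level=2
  process E: level=2
    E->G: in-degree(G)=0, level(G)=3, enqueue
  process F: level=2
  process G: level=3
All levels: A:2, B:0, C:0, D:1, E:2, F:2, G:3, H:1

Answer: A:2, B:0, C:0, D:1, E:2, F:2, G:3, H:1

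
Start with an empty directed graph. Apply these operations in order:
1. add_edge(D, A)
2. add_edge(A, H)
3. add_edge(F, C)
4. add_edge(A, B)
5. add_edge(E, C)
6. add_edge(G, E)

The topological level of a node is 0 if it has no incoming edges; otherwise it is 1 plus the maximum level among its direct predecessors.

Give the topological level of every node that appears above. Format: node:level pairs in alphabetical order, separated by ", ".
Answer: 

Op 1: add_edge(D, A). Edges now: 1
Op 2: add_edge(A, H). Edges now: 2
Op 3: add_edge(F, C). Edges now: 3
Op 4: add_edge(A, B). Edges now: 4
Op 5: add_edge(E, C). Edges now: 5
Op 6: add_edge(G, E). Edges now: 6
Compute levels (Kahn BFS):
  sources (in-degree 0): D, F, G
  process D: level=0
    D->A: in-degree(A)=0, level(A)=1, enqueue
  process F: level=0
    F->C: in-degree(C)=1, level(C)>=1
  process G: level=0
    G->E: in-degree(E)=0, level(E)=1, enqueue
  process A: level=1
    A->B: in-degree(B)=0, level(B)=2, enqueue
    A->H: in-degree(H)=0, level(H)=2, enqueue
  process E: level=1
    E->C: in-degree(C)=0, level(C)=2, enqueue
  process B: level=2
  process H: level=2
  process C: level=2
All levels: A:1, B:2, C:2, D:0, E:1, F:0, G:0, H:2

Answer: A:1, B:2, C:2, D:0, E:1, F:0, G:0, H:2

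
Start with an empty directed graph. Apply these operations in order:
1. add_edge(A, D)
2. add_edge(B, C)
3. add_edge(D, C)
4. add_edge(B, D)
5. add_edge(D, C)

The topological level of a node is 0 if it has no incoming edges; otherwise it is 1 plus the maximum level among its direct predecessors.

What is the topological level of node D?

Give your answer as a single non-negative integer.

Answer: 1

Derivation:
Op 1: add_edge(A, D). Edges now: 1
Op 2: add_edge(B, C). Edges now: 2
Op 3: add_edge(D, C). Edges now: 3
Op 4: add_edge(B, D). Edges now: 4
Op 5: add_edge(D, C) (duplicate, no change). Edges now: 4
Compute levels (Kahn BFS):
  sources (in-degree 0): A, B
  process A: level=0
    A->D: in-degree(D)=1, level(D)>=1
  process B: level=0
    B->C: in-degree(C)=1, level(C)>=1
    B->D: in-degree(D)=0, level(D)=1, enqueue
  process D: level=1
    D->C: in-degree(C)=0, level(C)=2, enqueue
  process C: level=2
All levels: A:0, B:0, C:2, D:1
level(D) = 1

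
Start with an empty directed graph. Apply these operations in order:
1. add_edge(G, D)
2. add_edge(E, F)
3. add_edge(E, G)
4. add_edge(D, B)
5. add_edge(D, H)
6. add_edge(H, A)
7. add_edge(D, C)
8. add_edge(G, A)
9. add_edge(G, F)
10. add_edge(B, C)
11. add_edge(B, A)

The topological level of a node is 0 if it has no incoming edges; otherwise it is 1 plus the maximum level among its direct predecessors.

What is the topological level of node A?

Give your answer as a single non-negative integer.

Answer: 4

Derivation:
Op 1: add_edge(G, D). Edges now: 1
Op 2: add_edge(E, F). Edges now: 2
Op 3: add_edge(E, G). Edges now: 3
Op 4: add_edge(D, B). Edges now: 4
Op 5: add_edge(D, H). Edges now: 5
Op 6: add_edge(H, A). Edges now: 6
Op 7: add_edge(D, C). Edges now: 7
Op 8: add_edge(G, A). Edges now: 8
Op 9: add_edge(G, F). Edges now: 9
Op 10: add_edge(B, C). Edges now: 10
Op 11: add_edge(B, A). Edges now: 11
Compute levels (Kahn BFS):
  sources (in-degree 0): E
  process E: level=0
    E->F: in-degree(F)=1, level(F)>=1
    E->G: in-degree(G)=0, level(G)=1, enqueue
  process G: level=1
    G->A: in-degree(A)=2, level(A)>=2
    G->D: in-degree(D)=0, level(D)=2, enqueue
    G->F: in-degree(F)=0, level(F)=2, enqueue
  process D: level=2
    D->B: in-degree(B)=0, level(B)=3, enqueue
    D->C: in-degree(C)=1, level(C)>=3
    D->H: in-degree(H)=0, level(H)=3, enqueue
  process F: level=2
  process B: level=3
    B->A: in-degree(A)=1, level(A)>=4
    B->C: in-degree(C)=0, level(C)=4, enqueue
  process H: level=3
    H->A: in-degree(A)=0, level(A)=4, enqueue
  process C: level=4
  process A: level=4
All levels: A:4, B:3, C:4, D:2, E:0, F:2, G:1, H:3
level(A) = 4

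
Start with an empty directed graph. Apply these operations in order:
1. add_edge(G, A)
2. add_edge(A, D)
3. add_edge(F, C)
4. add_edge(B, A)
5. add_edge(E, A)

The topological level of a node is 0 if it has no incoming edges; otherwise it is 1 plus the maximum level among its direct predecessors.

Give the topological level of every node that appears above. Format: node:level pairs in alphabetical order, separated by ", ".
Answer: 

Op 1: add_edge(G, A). Edges now: 1
Op 2: add_edge(A, D). Edges now: 2
Op 3: add_edge(F, C). Edges now: 3
Op 4: add_edge(B, A). Edges now: 4
Op 5: add_edge(E, A). Edges now: 5
Compute levels (Kahn BFS):
  sources (in-degree 0): B, E, F, G
  process B: level=0
    B->A: in-degree(A)=2, level(A)>=1
  process E: level=0
    E->A: in-degree(A)=1, level(A)>=1
  process F: level=0
    F->C: in-degree(C)=0, level(C)=1, enqueue
  process G: level=0
    G->A: in-degree(A)=0, level(A)=1, enqueue
  process C: level=1
  process A: level=1
    A->D: in-degree(D)=0, level(D)=2, enqueue
  process D: level=2
All levels: A:1, B:0, C:1, D:2, E:0, F:0, G:0

Answer: A:1, B:0, C:1, D:2, E:0, F:0, G:0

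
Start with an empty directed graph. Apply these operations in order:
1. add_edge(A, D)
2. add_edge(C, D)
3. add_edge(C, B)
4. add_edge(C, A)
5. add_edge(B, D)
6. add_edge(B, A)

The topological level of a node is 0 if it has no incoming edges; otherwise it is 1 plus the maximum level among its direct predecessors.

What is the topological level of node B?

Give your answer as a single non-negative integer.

Answer: 1

Derivation:
Op 1: add_edge(A, D). Edges now: 1
Op 2: add_edge(C, D). Edges now: 2
Op 3: add_edge(C, B). Edges now: 3
Op 4: add_edge(C, A). Edges now: 4
Op 5: add_edge(B, D). Edges now: 5
Op 6: add_edge(B, A). Edges now: 6
Compute levels (Kahn BFS):
  sources (in-degree 0): C
  process C: level=0
    C->A: in-degree(A)=1, level(A)>=1
    C->B: in-degree(B)=0, level(B)=1, enqueue
    C->D: in-degree(D)=2, level(D)>=1
  process B: level=1
    B->A: in-degree(A)=0, level(A)=2, enqueue
    B->D: in-degree(D)=1, level(D)>=2
  process A: level=2
    A->D: in-degree(D)=0, level(D)=3, enqueue
  process D: level=3
All levels: A:2, B:1, C:0, D:3
level(B) = 1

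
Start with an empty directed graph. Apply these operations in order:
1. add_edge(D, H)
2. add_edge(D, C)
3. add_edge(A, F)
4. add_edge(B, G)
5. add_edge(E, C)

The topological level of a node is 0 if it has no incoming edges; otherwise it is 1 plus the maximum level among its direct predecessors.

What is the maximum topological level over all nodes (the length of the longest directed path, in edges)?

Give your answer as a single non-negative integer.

Answer: 1

Derivation:
Op 1: add_edge(D, H). Edges now: 1
Op 2: add_edge(D, C). Edges now: 2
Op 3: add_edge(A, F). Edges now: 3
Op 4: add_edge(B, G). Edges now: 4
Op 5: add_edge(E, C). Edges now: 5
Compute levels (Kahn BFS):
  sources (in-degree 0): A, B, D, E
  process A: level=0
    A->F: in-degree(F)=0, level(F)=1, enqueue
  process B: level=0
    B->G: in-degree(G)=0, level(G)=1, enqueue
  process D: level=0
    D->C: in-degree(C)=1, level(C)>=1
    D->H: in-degree(H)=0, level(H)=1, enqueue
  process E: level=0
    E->C: in-degree(C)=0, level(C)=1, enqueue
  process F: level=1
  process G: level=1
  process H: level=1
  process C: level=1
All levels: A:0, B:0, C:1, D:0, E:0, F:1, G:1, H:1
max level = 1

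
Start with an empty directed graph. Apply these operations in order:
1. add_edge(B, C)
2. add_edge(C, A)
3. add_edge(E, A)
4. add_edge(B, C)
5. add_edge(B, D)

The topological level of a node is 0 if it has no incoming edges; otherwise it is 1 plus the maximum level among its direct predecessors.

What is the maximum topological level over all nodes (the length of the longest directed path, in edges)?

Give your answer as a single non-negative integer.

Answer: 2

Derivation:
Op 1: add_edge(B, C). Edges now: 1
Op 2: add_edge(C, A). Edges now: 2
Op 3: add_edge(E, A). Edges now: 3
Op 4: add_edge(B, C) (duplicate, no change). Edges now: 3
Op 5: add_edge(B, D). Edges now: 4
Compute levels (Kahn BFS):
  sources (in-degree 0): B, E
  process B: level=0
    B->C: in-degree(C)=0, level(C)=1, enqueue
    B->D: in-degree(D)=0, level(D)=1, enqueue
  process E: level=0
    E->A: in-degree(A)=1, level(A)>=1
  process C: level=1
    C->A: in-degree(A)=0, level(A)=2, enqueue
  process D: level=1
  process A: level=2
All levels: A:2, B:0, C:1, D:1, E:0
max level = 2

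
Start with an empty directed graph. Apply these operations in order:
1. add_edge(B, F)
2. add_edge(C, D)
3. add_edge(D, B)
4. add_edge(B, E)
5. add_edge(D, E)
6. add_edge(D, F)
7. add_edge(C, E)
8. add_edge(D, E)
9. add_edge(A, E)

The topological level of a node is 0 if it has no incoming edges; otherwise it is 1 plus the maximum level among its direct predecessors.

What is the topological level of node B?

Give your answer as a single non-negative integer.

Answer: 2

Derivation:
Op 1: add_edge(B, F). Edges now: 1
Op 2: add_edge(C, D). Edges now: 2
Op 3: add_edge(D, B). Edges now: 3
Op 4: add_edge(B, E). Edges now: 4
Op 5: add_edge(D, E). Edges now: 5
Op 6: add_edge(D, F). Edges now: 6
Op 7: add_edge(C, E). Edges now: 7
Op 8: add_edge(D, E) (duplicate, no change). Edges now: 7
Op 9: add_edge(A, E). Edges now: 8
Compute levels (Kahn BFS):
  sources (in-degree 0): A, C
  process A: level=0
    A->E: in-degree(E)=3, level(E)>=1
  process C: level=0
    C->D: in-degree(D)=0, level(D)=1, enqueue
    C->E: in-degree(E)=2, level(E)>=1
  process D: level=1
    D->B: in-degree(B)=0, level(B)=2, enqueue
    D->E: in-degree(E)=1, level(E)>=2
    D->F: in-degree(F)=1, level(F)>=2
  process B: level=2
    B->E: in-degree(E)=0, level(E)=3, enqueue
    B->F: in-degree(F)=0, level(F)=3, enqueue
  process E: level=3
  process F: level=3
All levels: A:0, B:2, C:0, D:1, E:3, F:3
level(B) = 2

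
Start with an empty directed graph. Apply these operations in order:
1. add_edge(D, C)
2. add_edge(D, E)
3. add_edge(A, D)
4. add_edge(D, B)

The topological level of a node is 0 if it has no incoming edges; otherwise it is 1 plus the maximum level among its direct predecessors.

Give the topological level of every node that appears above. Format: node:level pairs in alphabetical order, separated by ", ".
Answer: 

Op 1: add_edge(D, C). Edges now: 1
Op 2: add_edge(D, E). Edges now: 2
Op 3: add_edge(A, D). Edges now: 3
Op 4: add_edge(D, B). Edges now: 4
Compute levels (Kahn BFS):
  sources (in-degree 0): A
  process A: level=0
    A->D: in-degree(D)=0, level(D)=1, enqueue
  process D: level=1
    D->B: in-degree(B)=0, level(B)=2, enqueue
    D->C: in-degree(C)=0, level(C)=2, enqueue
    D->E: in-degree(E)=0, level(E)=2, enqueue
  process B: level=2
  process C: level=2
  process E: level=2
All levels: A:0, B:2, C:2, D:1, E:2

Answer: A:0, B:2, C:2, D:1, E:2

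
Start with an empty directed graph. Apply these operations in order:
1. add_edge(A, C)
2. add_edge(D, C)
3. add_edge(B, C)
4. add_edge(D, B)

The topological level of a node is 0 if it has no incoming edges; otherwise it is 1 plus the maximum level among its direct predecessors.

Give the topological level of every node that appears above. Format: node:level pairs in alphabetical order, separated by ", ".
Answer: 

Op 1: add_edge(A, C). Edges now: 1
Op 2: add_edge(D, C). Edges now: 2
Op 3: add_edge(B, C). Edges now: 3
Op 4: add_edge(D, B). Edges now: 4
Compute levels (Kahn BFS):
  sources (in-degree 0): A, D
  process A: level=0
    A->C: in-degree(C)=2, level(C)>=1
  process D: level=0
    D->B: in-degree(B)=0, level(B)=1, enqueue
    D->C: in-degree(C)=1, level(C)>=1
  process B: level=1
    B->C: in-degree(C)=0, level(C)=2, enqueue
  process C: level=2
All levels: A:0, B:1, C:2, D:0

Answer: A:0, B:1, C:2, D:0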